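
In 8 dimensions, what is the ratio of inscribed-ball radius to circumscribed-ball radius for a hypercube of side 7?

r_in / r_out = (7/2) / (7√8/2) = 1/√8 ≈ 0.353553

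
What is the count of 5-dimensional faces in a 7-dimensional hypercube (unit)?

f_5(7-cube) = (7 choose 5) · 2^2 = 84.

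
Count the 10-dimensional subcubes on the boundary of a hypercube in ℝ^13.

Choose 10 of 13 axes to span the face (C(13,10) = 286 ways), then fix each of the remaining 3 coordinates at one of its two extreme values (2^3 = 8 ways): 286·8 = 2288.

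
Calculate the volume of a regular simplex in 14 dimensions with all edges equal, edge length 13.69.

Volume = 13.69^14 · √(15/2^14) / 14! ≈ 2818.87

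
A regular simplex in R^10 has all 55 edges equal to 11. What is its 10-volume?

V = (11^10 / 10!) · √((10+1) / 2^10) ≈ 740.816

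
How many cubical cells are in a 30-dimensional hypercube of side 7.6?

An n-cube has C(n,k)·2^(n-k) k-faces. Here C(30,3)·2^27 = 4060·134217728 = 544923975680.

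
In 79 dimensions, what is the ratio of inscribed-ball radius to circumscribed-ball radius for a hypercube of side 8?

For an n-cube of any side s, the inradius is s/2 and the circumradius is s√n/2, so the ratio is 1/√79 ≈ 0.112509.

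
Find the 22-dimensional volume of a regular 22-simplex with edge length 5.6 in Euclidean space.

V_22 = √(23) · 5.6^22 / (22! · 2^(22/2)) ≈ 6.01041e-08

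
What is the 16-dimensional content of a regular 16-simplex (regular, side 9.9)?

V_16 = √(17) · 9.9^16 / (16! · 2^(16/2)) ≈ 6.55433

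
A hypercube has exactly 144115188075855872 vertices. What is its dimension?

The n-cube has 2^n vertices, and 144115188075855872 = 2^57, so n = 57.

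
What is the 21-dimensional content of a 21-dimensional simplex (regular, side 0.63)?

Volume = 0.63^21 · √(22/2^21) / 21! ≈ 3.8744e-27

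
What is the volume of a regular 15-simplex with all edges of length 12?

For a regular n-simplex with edge a, V = (a^n / n!)·√((n+1)/2^n). With a=12, n=15: V ≈ 260.348.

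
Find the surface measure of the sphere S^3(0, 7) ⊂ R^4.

|∂B_4(7)| = 686·π^2 ≈ 6770.55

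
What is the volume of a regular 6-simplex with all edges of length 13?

V = (13^6 / 6!) · √((6+1) / 2^6) ≈ 2217.11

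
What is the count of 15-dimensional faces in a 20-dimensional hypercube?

An n-cube has C(n,k)·2^(n-k) k-faces. Here C(20,15)·2^5 = 15504·32 = 496128.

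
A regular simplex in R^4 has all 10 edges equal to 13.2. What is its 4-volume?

Volume = 13.2^4 · √(5/2^4) / 4! ≈ 707.147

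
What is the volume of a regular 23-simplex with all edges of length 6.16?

For a regular n-simplex with edge a, V = (a^n / n!)·√((n+1)/2^n). With a=6.16, n=23: V ≈ 9.46504e-08.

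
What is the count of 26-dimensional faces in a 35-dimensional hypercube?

Number of 26-faces = C(35,26) · 2^(35-26) = 70607460 · 512 = 36151019520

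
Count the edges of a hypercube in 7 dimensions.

An n-cube has n·2^(n-1) edges. With n = 7: 7·64 = 448.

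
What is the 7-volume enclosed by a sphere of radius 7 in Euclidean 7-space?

V = 1882384·π^3/15 ≈ 3.89105e+06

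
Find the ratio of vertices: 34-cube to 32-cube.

The 34-cube has 2^34 = 17179869184 vertices. The 32-cube has 2^32 = 4294967296 vertices. Ratio: 17179869184/4294967296 = 4.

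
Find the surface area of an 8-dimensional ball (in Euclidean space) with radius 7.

S_8(7) = 2·π^(8/2)·(7)^7 / Γ(8/2) = 823543·π^4/3 ≈ 2.67402e+07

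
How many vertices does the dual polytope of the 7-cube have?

Number of vertices = 2n = 14.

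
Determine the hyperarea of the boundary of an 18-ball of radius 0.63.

S_18(0.63) = 2·π^(18/2)·(0.63)^17 / Γ(18/2) ≈ 0.000573651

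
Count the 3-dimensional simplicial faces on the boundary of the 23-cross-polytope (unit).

Each 3-face is the convex hull of 4 vertices, one chosen as ±e_i from each of 4 distinct axes: 2^4·C(23,4) = 141680.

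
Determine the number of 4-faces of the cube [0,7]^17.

Choose 4 of 17 axes to span the face (C(17,4) = 2380 ways), then fix each of the remaining 13 coordinates at one of its two extreme values (2^13 = 8192 ways): 2380·8192 = 19496960.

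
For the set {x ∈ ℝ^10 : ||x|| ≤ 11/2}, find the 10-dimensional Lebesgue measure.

V_10(11/2) = π^(10/2) · (11/2)^10 / Γ(10/2 + 1) = 25937424601·π^5/122880 ≈ 6.45944e+07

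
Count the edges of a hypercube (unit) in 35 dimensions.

Each of the 2^35 = 34359738368 vertices has degree 35; total edges = 35·2^35/2 = 601295421440.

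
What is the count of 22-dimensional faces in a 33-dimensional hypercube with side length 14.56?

Choose 22 of 33 axes to span the face (C(33,22) = 193536720 ways), then fix each of the remaining 11 coordinates at one of its two extreme values (2^11 = 2048 ways): 193536720·2048 = 396363202560.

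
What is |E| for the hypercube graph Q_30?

The 30-cube has n·2^(n-1) = 30·2^29 = 30·536870912 = 16106127360 edges.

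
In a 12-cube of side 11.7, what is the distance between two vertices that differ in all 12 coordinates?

||(11.7,11.7,...,11.7)|| = √(12)·11.7 ≈ 40.53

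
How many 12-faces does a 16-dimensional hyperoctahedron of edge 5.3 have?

f_12(16-orthoplex) = 2^13 · (16 choose 13) = 4587520.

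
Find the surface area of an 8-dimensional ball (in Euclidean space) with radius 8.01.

|∂B_8(8.01)| ≈ 6.8692e+07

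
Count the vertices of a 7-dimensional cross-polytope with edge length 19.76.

An n-cross-polytope has 2n vertices; here n = 7, giving 14.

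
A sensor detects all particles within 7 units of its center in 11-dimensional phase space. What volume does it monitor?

V = 18078415936·π^5/1485 ≈ 3.72549e+09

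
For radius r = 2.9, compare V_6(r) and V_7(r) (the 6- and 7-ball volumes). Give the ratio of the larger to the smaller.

V_6(2.9) ≈ 3073.88, V_7(2.9) ≈ 8150.16. The 7-ball is larger by a factor of 2.651.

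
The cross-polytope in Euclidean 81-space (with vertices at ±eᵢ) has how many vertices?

An n-cross-polytope has 2n vertices; here n = 81, giving 162.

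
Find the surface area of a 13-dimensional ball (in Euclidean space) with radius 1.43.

S_13(1.43) = 2·π^(13/2)·(1.43)^12 / Γ(13/2) ≈ 865.6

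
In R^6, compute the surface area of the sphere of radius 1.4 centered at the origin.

The surface area of an n-ball is 2π^(n/2) r^(n-1) / Γ(n/2). For n=6, r=1.4: 166.759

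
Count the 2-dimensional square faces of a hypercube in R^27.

f_2(27-cube) = (27 choose 2) · 2^25 = 11777605632.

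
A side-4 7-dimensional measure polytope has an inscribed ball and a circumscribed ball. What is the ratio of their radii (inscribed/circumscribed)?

r_in / r_out = (4/2) / (4√7/2) = 1/√7 ≈ 0.377964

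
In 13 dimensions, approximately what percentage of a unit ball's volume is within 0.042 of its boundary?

1 - (1-0.042)^13 ≈ 0.427531 ≈ 42.75%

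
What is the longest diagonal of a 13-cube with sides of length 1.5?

d = √(1.5² + 1.5² + ... + 1.5²) [13 terms] = √(13·1.5²) = 1.5√13 ≈ 5.40833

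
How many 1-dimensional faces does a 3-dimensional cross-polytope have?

Number of 1-faces = 2^(1+1) · C(3,1+1) = 4 · 3 = 12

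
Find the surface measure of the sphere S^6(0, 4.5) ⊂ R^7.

S_7(4.5) = 2·π^(7/2)·(4.5)^6 / Γ(7/2) = 177147·π^3/20 ≈ 274633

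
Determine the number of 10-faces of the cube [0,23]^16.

An n-cube has C(n,k)·2^(n-k) k-faces. Here C(16,10)·2^6 = 8008·64 = 512512.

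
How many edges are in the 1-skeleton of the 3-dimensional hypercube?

An n-cube has n·2^(n-1) edges. With n = 3: 3·4 = 12.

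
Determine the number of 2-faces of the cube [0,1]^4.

f_2(4-cube) = (4 choose 2) · 2^2 = 24.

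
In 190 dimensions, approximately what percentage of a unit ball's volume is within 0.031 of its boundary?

1 - (1-0.031)^190 ≈ 0.997479 ≈ 99.75%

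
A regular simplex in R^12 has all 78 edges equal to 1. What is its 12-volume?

V_12 = √(13) · 1^12 / (12! · 2^(12/2)) ≈ 1.17613e-10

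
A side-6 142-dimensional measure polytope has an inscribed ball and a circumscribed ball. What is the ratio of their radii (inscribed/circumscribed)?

r_in = 6/2 (half the side); r_out = 6√142/2 (half the diagonal). Ratio = 1/√142 ≈ 0.0839181.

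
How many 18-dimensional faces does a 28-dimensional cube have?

Number of 18-faces = C(28,18) · 2^(28-18) = 13123110 · 1024 = 13438064640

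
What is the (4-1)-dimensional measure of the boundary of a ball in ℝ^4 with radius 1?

S = n·V_n(r)/r = 4·V_4(1)/1 (volume-to-surface relation), giving 2·π^2 ≈ 19.7392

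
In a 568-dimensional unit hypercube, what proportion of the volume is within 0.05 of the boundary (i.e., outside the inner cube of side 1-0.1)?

The inner cube has side 1-2·0.05 = 0.9 and volume (0.9)^568 ≈ 1.023e-26, so the shell holds 1 - 1.023e-26 of the volume.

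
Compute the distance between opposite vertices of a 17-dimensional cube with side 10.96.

d = √(10.96² + 10.96² + ... + 10.96²) [17 terms] = √(17·10.96²) = 10.96√17 ≈ 45.1892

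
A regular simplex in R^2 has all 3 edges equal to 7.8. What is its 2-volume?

Area = (√3/4) · 7.8² = 26.3445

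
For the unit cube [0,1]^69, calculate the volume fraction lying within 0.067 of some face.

1 - (1 - 2·0.067)^69 = 1 - 0.866^69 ≈ 0.999951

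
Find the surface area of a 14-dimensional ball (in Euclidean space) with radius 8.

S = n·V_n(r)/r = 14·V_14(8)/8 (volume-to-surface relation), giving 68719476736·π^7/45 ≈ 4.61229e+12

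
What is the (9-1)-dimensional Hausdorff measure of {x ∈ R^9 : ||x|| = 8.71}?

The surface area of an n-ball is 2π^(n/2) r^(n-1) / Γ(n/2). For n=9, r=8.71: 9.83344e+08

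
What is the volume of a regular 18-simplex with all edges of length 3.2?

V = (3.2^18 / 18!) · √((18+1) / 2^18) ≈ 1.64613e-09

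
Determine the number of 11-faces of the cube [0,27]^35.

Choose 11 of 35 axes to span the face (C(35,11) = 417225900 ways), then fix each of the remaining 24 coordinates at one of its two extreme values (2^24 = 16777216 ways): 417225900·16777216 = 6999889045094400.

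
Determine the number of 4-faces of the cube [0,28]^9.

f_4(9-cube) = (9 choose 4) · 2^5 = 4032.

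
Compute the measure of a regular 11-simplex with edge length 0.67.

V = (0.67^11 / 11!) · √((11+1) / 2^11) ≈ 2.34203e-11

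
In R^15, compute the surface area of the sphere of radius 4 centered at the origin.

|∂B_15(4)| = 68719476736·π^7/135135 ≈ 1.53589e+09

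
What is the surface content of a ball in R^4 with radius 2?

S_4(2) = 2·π^(4/2)·(2)^3 / Γ(4/2) = 16·π^2 ≈ 157.914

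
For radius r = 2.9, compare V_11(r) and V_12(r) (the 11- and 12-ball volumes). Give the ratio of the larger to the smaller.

V_11(2.9) ≈ 229870, V_12(2.9) ≈ 472436. The 12-ball is larger by a factor of 2.055.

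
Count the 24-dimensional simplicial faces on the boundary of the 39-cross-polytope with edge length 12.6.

Number of 24-faces = 2^(24+1) · C(39,24+1) = 33554432 · 15084504396 = 506151977009283072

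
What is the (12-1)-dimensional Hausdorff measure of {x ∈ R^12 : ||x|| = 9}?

S_12(9) = 2·π^(12/2)·(9)^11 / Γ(12/2) = 10460353203·π^6/20 ≈ 5.02824e+11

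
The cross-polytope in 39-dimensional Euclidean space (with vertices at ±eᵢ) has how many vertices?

The vertices are ±e_1, ..., ±e_39, so there are 2·39 = 78.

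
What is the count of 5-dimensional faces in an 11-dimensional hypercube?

Number of 5-faces = C(11,5) · 2^(11-5) = 462 · 64 = 29568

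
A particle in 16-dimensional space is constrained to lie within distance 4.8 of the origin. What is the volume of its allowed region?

Volume = π^{16/2}·(4.8)^16/Γ(9) ≈ 1.86869e+10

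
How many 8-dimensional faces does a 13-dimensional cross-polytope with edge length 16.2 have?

f_8(13-orthoplex) = 2^9 · (13 choose 9) = 366080.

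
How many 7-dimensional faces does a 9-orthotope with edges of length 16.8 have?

Choose 7 of 9 axes to span the face (C(9,7) = 36 ways), then fix each of the remaining 2 coordinates at one of its two extreme values (2^2 = 4 ways): 36·4 = 144.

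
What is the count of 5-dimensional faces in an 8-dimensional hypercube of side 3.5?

An n-cube has C(n,k)·2^(n-k) k-faces. Here C(8,5)·2^3 = 56·8 = 448.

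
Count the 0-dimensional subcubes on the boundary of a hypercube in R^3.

f_0(3-cube) = (3 choose 0) · 2^3 = 8.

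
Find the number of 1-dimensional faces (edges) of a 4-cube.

The 4-cube has n·2^(n-1) = 4·2^3 = 4·8 = 32 edges.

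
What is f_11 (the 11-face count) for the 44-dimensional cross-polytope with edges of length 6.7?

Each 11-face is the convex hull of 12 vertices, one chosen as ±e_i from each of 12 distinct axes: 2^12·C(44,12) = 86387435982848.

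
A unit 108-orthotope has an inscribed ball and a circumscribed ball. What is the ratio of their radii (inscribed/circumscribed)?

r_in = 1/2 (half the side); r_out = 1√108/2 (half the diagonal). Ratio = 1/√108 ≈ 0.096225.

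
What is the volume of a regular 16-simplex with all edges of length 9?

V = (9^16 / 16!) · √((16+1) / 2^16) ≈ 1.42641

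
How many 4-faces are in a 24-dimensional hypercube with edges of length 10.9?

f_4(24-cube) = (24 choose 4) · 2^20 = 11142168576.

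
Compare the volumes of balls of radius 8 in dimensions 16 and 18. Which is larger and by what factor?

V_16(8) ≈ 6.62397e+13, V_18(8) ≈ 1.47981e+15. The 18-ball is larger by a factor of 22.34.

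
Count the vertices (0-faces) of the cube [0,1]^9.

The 9-cube has 2^9 = 512 vertices.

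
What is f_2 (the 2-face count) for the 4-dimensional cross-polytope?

An n-cross-polytope has 2^(k+1)·C(n,k+1) k-faces. Here 2^3·C(4,3) = 8·4 = 32.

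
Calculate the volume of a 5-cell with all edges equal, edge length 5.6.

Volume = 5.6^4 · √(5/2^4) / 4! ≈ 22.9069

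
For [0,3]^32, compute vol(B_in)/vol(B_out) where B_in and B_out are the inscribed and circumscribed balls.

Volume scales as r^n, and r_in/r_out = 1/√32, giving (1/√32)^32 ≈ 8.27181e-25.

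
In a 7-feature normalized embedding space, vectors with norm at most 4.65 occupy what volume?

Volume = π^{7/2}·(4.65)^7/Γ(9/2) ≈ 222101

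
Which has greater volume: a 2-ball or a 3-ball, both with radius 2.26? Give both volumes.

V_2(2.26) ≈ 16.046. V_3(2.26) ≈ 48.3519. The 3-ball is larger.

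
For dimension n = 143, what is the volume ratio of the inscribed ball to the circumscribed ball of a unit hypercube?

Volume scales as r^n, and r_in/r_out = 1/√143, giving (1/√143)^143 ≈ 7.8248e-155.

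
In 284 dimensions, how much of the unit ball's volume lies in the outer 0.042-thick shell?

1 - (1-0.042)^284 ≈ 0.999995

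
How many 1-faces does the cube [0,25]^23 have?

The 23-cube has n·2^(n-1) = 23·2^22 = 23·4194304 = 96468992 edges.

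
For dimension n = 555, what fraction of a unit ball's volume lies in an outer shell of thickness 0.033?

1 - (1-0.033)^555 ≈ 0.9999999918 ≈ 99.999999%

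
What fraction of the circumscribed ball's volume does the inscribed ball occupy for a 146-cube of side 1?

V_in / V_out = (r_in/r_out)^146 = (1/√146)^146 = 146^(-146/2) ≈ 1.00517e-158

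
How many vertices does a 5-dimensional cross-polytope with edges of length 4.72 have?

The 5-dimensional cross-polytope has 2n = 2·5 = 10 vertices.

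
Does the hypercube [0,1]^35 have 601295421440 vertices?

False. The 35-cube has 2^35 = 34359738368 vertices.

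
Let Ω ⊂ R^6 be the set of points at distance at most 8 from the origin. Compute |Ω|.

V_6(8) = π^(6/2) · (8)^6 / Γ(6/2 + 1) = 131072·π^3/3 ≈ 1.35468e+06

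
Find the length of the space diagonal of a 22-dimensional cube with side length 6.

d = √(6² + 6² + ... + 6²) [22 terms] = √(22·6²) = 6√22 ≈ 28.1425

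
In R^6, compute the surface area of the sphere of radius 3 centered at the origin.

S = n·V_n(r)/r = 6·V_6(3)/3 (volume-to-surface relation), giving 243·π^3 ≈ 7534.53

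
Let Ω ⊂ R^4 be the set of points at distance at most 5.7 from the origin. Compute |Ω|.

The n-ball volume is π^(n/2)·r^n/Γ(n/2+1). With n=4, r=5.7: V ≈ 5209.18.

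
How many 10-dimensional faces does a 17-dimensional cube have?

f_10(17-cube) = (17 choose 10) · 2^7 = 2489344.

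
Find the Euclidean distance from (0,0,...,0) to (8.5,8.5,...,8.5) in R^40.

The space diagonal of an n-cube of side s is s√n. Here 8.5·√40 ≈ 53.7587.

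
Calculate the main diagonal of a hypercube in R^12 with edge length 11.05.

d = √(11.05² + 11.05² + ... + 11.05²) [12 terms] = √(12·11.05²) = 11.05√12 ≈ 38.2783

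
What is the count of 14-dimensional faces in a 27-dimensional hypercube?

Choose 14 of 27 axes to span the face (C(27,14) = 20058300 ways), then fix each of the remaining 13 coordinates at one of its two extreme values (2^13 = 8192 ways): 20058300·8192 = 164317593600.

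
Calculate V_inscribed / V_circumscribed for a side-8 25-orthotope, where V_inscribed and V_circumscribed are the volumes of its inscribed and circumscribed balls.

The radii are 8/2 and 8√25/2, so the volume ratio is (1/√25)^25 = 25^{-25/2} ≈ 3.35544e-18.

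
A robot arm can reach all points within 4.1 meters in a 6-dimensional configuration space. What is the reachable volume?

Volume = π^{6/2}·(4.1)^6/Γ(4) ≈ 24547.2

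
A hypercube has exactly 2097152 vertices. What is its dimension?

2^n = 2097152 ⇒ n = log_2(2097152) = 21.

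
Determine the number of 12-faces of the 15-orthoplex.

f_12(15-orthoplex) = 2^13 · (15 choose 13) = 860160.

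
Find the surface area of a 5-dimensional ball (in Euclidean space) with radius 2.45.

S_5(2.45) = 2·π^(5/2)·(2.45)^4 / Γ(5/2) ≈ 948.272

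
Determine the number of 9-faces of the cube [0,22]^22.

Number of 9-faces = C(22,9) · 2^(22-9) = 497420 · 8192 = 4074864640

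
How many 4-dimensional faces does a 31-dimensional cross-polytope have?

Each 4-face is the convex hull of 5 vertices, one chosen as ±e_i from each of 5 distinct axes: 2^5·C(31,5) = 5437152.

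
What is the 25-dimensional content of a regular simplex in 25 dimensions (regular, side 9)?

V = (9^25 / 25!) · √((25+1) / 2^25) ≈ 4.07407e-05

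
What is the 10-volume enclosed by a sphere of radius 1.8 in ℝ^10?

Volume = π^{10/2}·(1.8)^10/Γ(6) ≈ 910.528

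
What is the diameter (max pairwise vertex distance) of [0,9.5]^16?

||(9.5,9.5,...,9.5)|| = √(16)·9.5 = 38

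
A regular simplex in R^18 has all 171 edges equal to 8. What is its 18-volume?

V = (8^18 / 18!) · √((18+1) / 2^18) ≈ 0.0239544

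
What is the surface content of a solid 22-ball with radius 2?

S = n·V_n(r)/r = 22·V_22(2)/2 (volume-to-surface relation), giving 16384·π^11/14175 ≈ 340052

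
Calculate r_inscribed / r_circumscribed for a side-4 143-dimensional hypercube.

r_in = 4/2 (half the side); r_out = 4√143/2 (half the diagonal). Ratio = 1/√143 ≈ 0.0836242.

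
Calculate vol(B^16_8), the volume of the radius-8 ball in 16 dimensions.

Volume = π^{16/2}·(8)^16/Γ(9) = 2199023255552·π^8/315 ≈ 6.62397e+13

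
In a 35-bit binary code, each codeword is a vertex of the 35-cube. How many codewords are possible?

The 35-cube has 2^35 = 34359738368 vertices.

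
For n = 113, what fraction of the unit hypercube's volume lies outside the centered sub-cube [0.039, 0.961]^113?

Shell fraction = 1 - (1-0.078)^113 ≈ 0.999897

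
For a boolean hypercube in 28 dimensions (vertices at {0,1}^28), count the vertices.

The 28-cube has 2^28 = 268435456 vertices.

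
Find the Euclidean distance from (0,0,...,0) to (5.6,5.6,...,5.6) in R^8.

The space diagonal of an n-cube of side s is s√n. Here 5.6·√8 ≈ 15.8392.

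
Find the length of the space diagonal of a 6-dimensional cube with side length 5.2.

||(5.2,5.2,...,5.2)|| = √(6)·5.2 ≈ 12.7373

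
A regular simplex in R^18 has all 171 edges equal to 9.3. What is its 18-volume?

For a regular n-simplex with edge a, V = (a^n / n!)·√((n+1)/2^n). With a=9.3, n=18: V ≈ 0.36013.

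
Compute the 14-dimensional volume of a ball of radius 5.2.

V_14(5.2) = π^(14/2) · (5.2)^14 / Γ(14/2 + 1) ≈ 6.33382e+09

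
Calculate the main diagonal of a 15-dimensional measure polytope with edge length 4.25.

Diagonal = √15 · 4.25 ≈ 16.4602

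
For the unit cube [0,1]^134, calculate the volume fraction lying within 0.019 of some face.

1 - (1 - 2·0.019)^134 = 1 - 0.962^134 ≈ 0.994435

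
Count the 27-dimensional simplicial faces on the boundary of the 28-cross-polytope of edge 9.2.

Each 27-face is the convex hull of 28 vertices, one chosen as ±e_i from each of 28 distinct axes: 2^28·C(28,28) = 268435456.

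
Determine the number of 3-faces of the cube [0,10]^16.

Number of 3-faces = C(16,3) · 2^(16-3) = 560 · 8192 = 4587520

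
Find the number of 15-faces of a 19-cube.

An n-cube has C(n,k)·2^(n-k) k-faces. Here C(19,15)·2^4 = 3876·16 = 62016.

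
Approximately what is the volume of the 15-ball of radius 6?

V = 1486016741376·π^7/25025 ≈ 1.79349e+11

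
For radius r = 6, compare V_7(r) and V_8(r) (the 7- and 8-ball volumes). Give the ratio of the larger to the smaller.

V_7(6) ≈ 1.32263e+06, V_8(6) ≈ 6.81708e+06. The 8-ball is larger by a factor of 5.154.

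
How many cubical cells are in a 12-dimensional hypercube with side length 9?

f_3(12-cube) = (12 choose 3) · 2^9 = 112640.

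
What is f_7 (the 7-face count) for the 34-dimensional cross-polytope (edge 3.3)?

Each 7-face is the convex hull of 8 vertices, one chosen as ±e_i from each of 8 distinct axes: 2^8·C(34,8) = 4647988224.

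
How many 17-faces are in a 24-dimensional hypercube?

Number of 17-faces = C(24,17) · 2^(24-17) = 346104 · 128 = 44301312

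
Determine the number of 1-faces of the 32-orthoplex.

Number of 1-faces = 2^(1+1) · C(32,1+1) = 4 · 496 = 1984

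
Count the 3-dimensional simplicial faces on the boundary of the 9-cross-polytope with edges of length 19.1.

f_3(9-orthoplex) = 2^4 · (9 choose 4) = 2016.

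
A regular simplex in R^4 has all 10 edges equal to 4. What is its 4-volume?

V_4 = √(5) · 4^4 / (4! · 2^(4/2)) ≈ 5.96285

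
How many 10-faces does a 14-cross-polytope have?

Number of 10-faces = 2^(10+1) · C(14,10+1) = 2048 · 364 = 745472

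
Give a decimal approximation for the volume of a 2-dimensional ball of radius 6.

Volume = π^{2/2}·(6)^2/Γ(2) = 36·π ≈ 113.097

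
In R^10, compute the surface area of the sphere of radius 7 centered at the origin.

The surface area of an n-ball is 2π^(n/2) r^(n-1) / Γ(n/2). For n=10, r=7: 40353607·π^5/12 ≈ 1.02908e+09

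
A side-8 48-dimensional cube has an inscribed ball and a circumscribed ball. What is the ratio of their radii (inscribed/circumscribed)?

For an n-cube of any side s, the inradius is s/2 and the circumradius is s√n/2, so the ratio is 1/√48 ≈ 0.144338.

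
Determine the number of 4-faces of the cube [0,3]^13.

An n-cube has C(n,k)·2^(n-k) k-faces. Here C(13,4)·2^9 = 715·512 = 366080.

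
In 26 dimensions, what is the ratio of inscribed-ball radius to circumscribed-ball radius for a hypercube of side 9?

Ratio = (s/2)/(s√26/2) = 26^(-1/2) ≈ 0.196116.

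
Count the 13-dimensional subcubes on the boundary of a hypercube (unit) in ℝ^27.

An n-cube has C(n,k)·2^(n-k) k-faces. Here C(27,13)·2^14 = 20058300·16384 = 328635187200.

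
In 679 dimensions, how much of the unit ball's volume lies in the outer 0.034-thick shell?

Shell fraction = 1 - (1-0.034)^679 ≈ 1 - 6.302e-11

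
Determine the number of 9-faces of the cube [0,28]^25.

An n-cube has C(n,k)·2^(n-k) k-faces. Here C(25,9)·2^16 = 2042975·65536 = 133888409600.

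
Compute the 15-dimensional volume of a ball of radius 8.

The n-ball volume is π^(n/2)·r^n/Γ(n/2+1). With n=15, r=8: V = 9007199254740992·π^7/2027025 ≈ 1.34208e+13.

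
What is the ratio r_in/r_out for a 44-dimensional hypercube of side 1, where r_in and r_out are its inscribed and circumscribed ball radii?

r_in = 1/2 (half the side); r_out = 1√44/2 (half the diagonal). Ratio = 1/√44 ≈ 0.150756.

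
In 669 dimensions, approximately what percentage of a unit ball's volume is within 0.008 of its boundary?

1 - (1-0.008)^669 ≈ 0.995362 ≈ 99.54%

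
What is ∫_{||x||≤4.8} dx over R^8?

The n-ball volume is π^(n/2)·r^n/Γ(n/2+1). With n=8, r=4.8: V ≈ 1.14372e+06.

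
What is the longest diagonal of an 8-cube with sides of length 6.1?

The space diagonal of an n-cube of side s is s√n. Here 6.1·√8 ≈ 17.2534.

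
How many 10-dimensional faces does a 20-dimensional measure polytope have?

Choose 10 of 20 axes to span the face (C(20,10) = 184756 ways), then fix each of the remaining 10 coordinates at one of its two extreme values (2^10 = 1024 ways): 184756·1024 = 189190144.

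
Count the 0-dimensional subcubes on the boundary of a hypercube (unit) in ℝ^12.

Choose 0 of 12 axes to span the face (C(12,0) = 1 way), then fix each of the remaining 12 coordinates at one of its two extreme values (2^12 = 4096 ways): 1·4096 = 4096.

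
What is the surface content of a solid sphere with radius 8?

|∂B_3(8)| = 4πr² = 4π·(8)² ≈ 804.248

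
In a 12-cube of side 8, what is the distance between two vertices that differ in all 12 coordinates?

||(8,8,...,8)|| = √(12)·8 ≈ 27.7128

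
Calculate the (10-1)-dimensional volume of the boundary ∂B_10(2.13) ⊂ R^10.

The surface area of an n-ball is 2π^(n/2) r^(n-1) / Γ(n/2). For n=10, r=2.13: 23013.6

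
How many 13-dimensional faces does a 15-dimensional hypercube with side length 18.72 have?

Choose 13 of 15 axes to span the face (C(15,13) = 105 ways), then fix each of the remaining 2 coordinates at one of its two extreme values (2^2 = 4 ways): 105·4 = 420.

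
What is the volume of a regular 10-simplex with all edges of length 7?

V = (7^10 / 10!) · √((10+1) / 2^10) ≈ 8.06796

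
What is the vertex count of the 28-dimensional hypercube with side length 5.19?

Each vertex is a binary string of length 28, so there are 2^28 = 268435456.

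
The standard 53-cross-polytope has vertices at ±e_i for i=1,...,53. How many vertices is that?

The 53-dimensional cross-polytope has 2n = 2·53 = 106 vertices.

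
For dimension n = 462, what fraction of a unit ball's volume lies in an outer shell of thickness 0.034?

1 - (1-0.034)^462 ≈ 0.9999998853 ≈ 99.999989%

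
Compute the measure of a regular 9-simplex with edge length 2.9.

V = (2.9^9 / 9!) · √((9+1) / 2^9) ≈ 0.00558707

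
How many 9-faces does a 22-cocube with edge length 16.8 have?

f_9(22-orthoplex) = 2^10 · (22 choose 10) = 662165504.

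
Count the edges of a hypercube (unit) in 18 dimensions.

The 18-cube has n·2^(n-1) = 18·2^17 = 18·131072 = 2359296 edges.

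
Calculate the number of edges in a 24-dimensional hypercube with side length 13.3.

Each of the 2^24 = 16777216 vertices has degree 24; total edges = 24·2^24/2 = 201326592.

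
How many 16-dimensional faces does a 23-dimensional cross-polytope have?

An n-cross-polytope has 2^(k+1)·C(n,k+1) k-faces. Here 2^17·C(23,17) = 131072·100947 = 13231325184.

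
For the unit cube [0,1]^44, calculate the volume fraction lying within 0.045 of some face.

Shell fraction = 1 - (1-0.09)^44 ≈ 0.98423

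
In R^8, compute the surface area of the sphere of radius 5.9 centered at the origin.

The surface area of an n-ball is 2π^(n/2) r^(n-1) / Γ(n/2). For n=8, r=5.9: 8.08058e+06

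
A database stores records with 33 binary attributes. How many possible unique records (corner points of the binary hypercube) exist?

An n-cube has 2^n vertices; for n = 33 that is 2^33 = 8589934592.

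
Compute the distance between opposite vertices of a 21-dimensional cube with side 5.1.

Diagonal = √21 · 5.1 ≈ 23.3711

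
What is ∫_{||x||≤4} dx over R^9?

The n-ball volume is π^(n/2)·r^n/Γ(n/2+1). With n=9, r=4: V = 8388608·π^4/945 ≈ 864684.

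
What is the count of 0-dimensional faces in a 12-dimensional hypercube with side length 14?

An n-cube has C(n,k)·2^(n-k) k-faces. Here C(12,0)·2^12 = 1·4096 = 4096.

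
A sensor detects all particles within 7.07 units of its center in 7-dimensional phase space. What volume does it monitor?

The n-ball volume is π^(n/2)·r^n/Γ(n/2+1). With n=7, r=7.07: V ≈ 4.17173e+06.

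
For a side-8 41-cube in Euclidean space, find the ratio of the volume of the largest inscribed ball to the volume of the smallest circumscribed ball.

Volume scales as r^n, and r_in/r_out = 1/√41, giving (1/√41)^41 ≈ 8.66824e-34.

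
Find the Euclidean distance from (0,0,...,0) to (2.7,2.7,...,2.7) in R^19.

||(2.7,2.7,...,2.7)|| = √(19)·2.7 ≈ 11.769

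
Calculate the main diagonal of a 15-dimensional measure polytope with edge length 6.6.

||(6.6,6.6,...,6.6)|| = √(15)·6.6 ≈ 25.5617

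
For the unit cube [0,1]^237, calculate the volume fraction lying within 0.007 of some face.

1 - (1 - 2·0.007)^237 = 1 - 0.986^237 ≈ 0.964614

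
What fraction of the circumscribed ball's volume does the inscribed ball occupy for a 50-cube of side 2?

V_in/V_out = n^(-n/2) = 50^(-50/2) ≈ 3.35544e-43.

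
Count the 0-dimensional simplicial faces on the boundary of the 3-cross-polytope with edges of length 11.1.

Each 0-face is the convex hull of 1 vertex, one chosen as ±e_i from each of 1 distinct axis: 2^1·C(3,1) = 6.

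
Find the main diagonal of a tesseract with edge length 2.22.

d = √(2.22² + 2.22² + ... + 2.22²) [4 terms] = √(4·2.22²) = 2.22√4 = 4.44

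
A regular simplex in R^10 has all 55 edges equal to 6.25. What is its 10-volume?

Volume = 6.25^10 · √(11/2^10) / 10! ≈ 2.59767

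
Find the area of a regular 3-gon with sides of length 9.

Area = (√3/4) · 9² = 35.074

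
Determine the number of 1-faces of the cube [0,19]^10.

An n-cube has C(n,k)·2^(n-k) k-faces. Here C(10,1)·2^9 = 10·512 = 5120.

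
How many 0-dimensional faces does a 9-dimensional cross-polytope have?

Each 0-face is the convex hull of 1 vertex, one chosen as ±e_i from each of 1 distinct axis: 2^1·C(9,1) = 18.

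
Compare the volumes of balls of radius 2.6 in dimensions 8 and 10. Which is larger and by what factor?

V_8(2.6) ≈ 8475.69, V_10(2.6) ≈ 35999.9. The 10-ball is larger by a factor of 4.247.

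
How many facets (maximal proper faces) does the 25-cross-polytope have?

Each 24-face is the convex hull of 25 vertices, one chosen as ±e_i from each of 25 distinct axes: 2^25·C(25,25) = 33554432.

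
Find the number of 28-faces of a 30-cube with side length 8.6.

Number of 28-faces = C(30,28) · 2^(30-28) = 435 · 4 = 1740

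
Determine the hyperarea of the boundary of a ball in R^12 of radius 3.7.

The surface area of an n-ball is 2π^(n/2) r^(n-1) / Γ(n/2). For n=12, r=3.7: 2.8508e+07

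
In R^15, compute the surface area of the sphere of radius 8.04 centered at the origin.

S = n·V_n(r)/r = 15·V_15(8.04)/8.04 (volume-to-surface relation), giving 2.6984e+13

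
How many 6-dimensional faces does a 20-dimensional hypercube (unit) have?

Number of 6-faces = C(20,6) · 2^(20-6) = 38760 · 16384 = 635043840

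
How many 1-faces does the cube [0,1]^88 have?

The 88-cube has n·2^(n-1) = 88·2^87 = 88·154742504910672534362390528 = 13617340432139183023890366464 edges.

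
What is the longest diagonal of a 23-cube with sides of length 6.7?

||(6.7,6.7,...,6.7)|| = √(23)·6.7 ≈ 32.1321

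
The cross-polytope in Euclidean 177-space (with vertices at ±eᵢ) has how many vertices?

An n-cross-polytope has 2n vertices; here n = 177, giving 354.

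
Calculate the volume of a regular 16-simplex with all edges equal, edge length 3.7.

V_16 = √(17) · 3.7^16 / (16! · 2^(16/2)) ≈ 9.49713e-07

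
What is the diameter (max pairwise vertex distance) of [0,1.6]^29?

Diagonal = √29 · 1.6 ≈ 8.61626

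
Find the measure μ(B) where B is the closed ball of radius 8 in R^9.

V_9(8) = π^(9/2) · (8)^9 / Γ(9/2 + 1) = 4294967296·π^4/945 ≈ 4.42718e+08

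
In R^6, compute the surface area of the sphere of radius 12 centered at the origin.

S = n·V_n(r)/r = 6·V_6(12)/12 (volume-to-surface relation), giving 248832·π^3 ≈ 7.71535e+06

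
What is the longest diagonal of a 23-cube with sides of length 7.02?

d = √(7.02² + 7.02² + ... + 7.02²) [23 terms] = √(23·7.02²) = 7.02√23 ≈ 33.6667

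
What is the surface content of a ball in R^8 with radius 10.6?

S = n·V_n(r)/r = 8·V_8(10.6)/10.6 (volume-to-surface relation), giving 4.88224e+08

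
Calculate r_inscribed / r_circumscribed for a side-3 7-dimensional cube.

r_in / r_out = (3/2) / (3√7/2) = 1/√7 ≈ 0.377964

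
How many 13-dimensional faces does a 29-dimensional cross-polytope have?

An n-cross-polytope has 2^(k+1)·C(n,k+1) k-faces. Here 2^14·C(29,14) = 16384·77558760 = 1270722723840.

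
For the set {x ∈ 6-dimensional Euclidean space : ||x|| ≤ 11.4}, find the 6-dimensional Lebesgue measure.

The n-ball volume is π^(n/2)·r^n/Γ(n/2+1). With n=6, r=11.4: V ≈ 1.1343e+07.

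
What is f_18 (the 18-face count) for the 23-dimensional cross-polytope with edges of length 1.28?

Each 18-face is the convex hull of 19 vertices, one chosen as ±e_i from each of 19 distinct axes: 2^19·C(23,19) = 4642570240.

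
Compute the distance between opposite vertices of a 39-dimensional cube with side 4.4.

d = √(4.4² + 4.4² + ... + 4.4²) [39 terms] = √(39·4.4²) = 4.4√39 ≈ 27.478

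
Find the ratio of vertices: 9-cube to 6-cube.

The 9-cube has 2^9 = 512 vertices. The 6-cube has 2^6 = 64 vertices. Ratio: 512/64 = 8.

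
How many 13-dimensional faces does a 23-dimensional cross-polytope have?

f_13(23-orthoplex) = 2^14 · (23 choose 14) = 13388840960.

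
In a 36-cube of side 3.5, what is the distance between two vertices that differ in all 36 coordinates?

Diagonal = √36 · 3.5 = 21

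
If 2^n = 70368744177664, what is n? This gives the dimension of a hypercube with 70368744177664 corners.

Since 2^n = 70368744177664, we have n = 46.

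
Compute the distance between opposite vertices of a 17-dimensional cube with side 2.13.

||(2.13,2.13,...,2.13)|| = √(17)·2.13 ≈ 8.78221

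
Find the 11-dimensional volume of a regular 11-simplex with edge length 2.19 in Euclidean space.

Volume = 2.19^11 · √(12/2^11) / 11! ≈ 1.06575e-05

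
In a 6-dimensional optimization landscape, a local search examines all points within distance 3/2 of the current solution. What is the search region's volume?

The n-ball volume is π^(n/2)·r^n/Γ(n/2+1). With n=6, r=3/2: V = 243·π^3/128 ≈ 58.8635.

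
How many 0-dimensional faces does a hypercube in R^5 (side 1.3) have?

f_0(5-cube) = (5 choose 0) · 2^5 = 32.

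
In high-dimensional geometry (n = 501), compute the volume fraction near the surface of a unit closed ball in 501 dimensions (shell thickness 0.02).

1 - (1-0.02)^501 ≈ 0.99996 ≈ 99.995980%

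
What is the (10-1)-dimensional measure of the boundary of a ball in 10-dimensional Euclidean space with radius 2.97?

S = n·V_n(r)/r = 10·V_10(2.97)/2.97 (volume-to-surface relation), giving 458539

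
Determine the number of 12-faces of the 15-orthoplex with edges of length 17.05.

Each 12-face is the convex hull of 13 vertices, one chosen as ±e_i from each of 13 distinct axes: 2^13·C(15,13) = 860160.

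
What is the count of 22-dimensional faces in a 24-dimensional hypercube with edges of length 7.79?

An n-cube has C(n,k)·2^(n-k) k-faces. Here C(24,22)·2^2 = 276·4 = 1104.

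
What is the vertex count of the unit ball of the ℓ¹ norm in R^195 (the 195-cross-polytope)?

Number of vertices = 2n = 390.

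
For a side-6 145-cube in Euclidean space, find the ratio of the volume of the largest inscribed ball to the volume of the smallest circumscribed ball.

The radii are 6/2 and 6√145/2, so the volume ratio is (1/√145)^145 = 145^{-145/2} ≈ 1.99903e-157.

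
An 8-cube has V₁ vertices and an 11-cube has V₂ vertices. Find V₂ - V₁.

V₁ = 2^8 = 256. V₂ = 2^11 = 2048. V₂ - V₁ = 1792.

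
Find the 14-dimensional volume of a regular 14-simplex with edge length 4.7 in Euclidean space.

Volume = 4.7^14 · √(15/2^14) / 14! ≈ 0.000890835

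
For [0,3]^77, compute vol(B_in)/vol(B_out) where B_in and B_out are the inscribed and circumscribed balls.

V_in / V_out = (r_in/r_out)^77 = (1/√77)^77 = 77^(-77/2) ≈ 2.34481e-73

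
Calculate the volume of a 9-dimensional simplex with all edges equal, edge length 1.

V_9 = √(10) · 1^9 / (9! · 2^(9/2)) ≈ 3.85125e-07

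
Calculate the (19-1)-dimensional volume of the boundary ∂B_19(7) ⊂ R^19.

The surface area of an n-ball is 2π^(n/2) r^(n-1) / Γ(n/2). For n=19, r=7: 238213646322899968·π^9/4922775 ≈ 1.44247e+15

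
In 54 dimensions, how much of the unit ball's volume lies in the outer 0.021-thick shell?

Shell fraction = 1 - (1-0.021)^54 ≈ 0.682118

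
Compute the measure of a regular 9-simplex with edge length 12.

V = (12^9 / 9!) · √((9+1) / 2^9) ≈ 1987.16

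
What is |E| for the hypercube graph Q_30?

An n-cube has n·2^(n-1) edges. With n = 30: 30·536870912 = 16106127360.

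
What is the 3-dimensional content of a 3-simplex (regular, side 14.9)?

Volume = (√2/12) · 14.9³ = 389.846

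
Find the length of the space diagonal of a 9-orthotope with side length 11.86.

The space diagonal of an n-cube of side s is s√n. Here 11.86·√9 = 35.58.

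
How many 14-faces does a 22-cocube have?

Number of 14-faces = 2^(14+1) · C(22,14+1) = 32768 · 170544 = 5588385792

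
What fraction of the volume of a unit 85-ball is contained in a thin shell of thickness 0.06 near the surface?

V(inner)/V(outer) = ((1-0.06)/1)^85 ≈ 0.005198, so the shell fraction is 0.994802.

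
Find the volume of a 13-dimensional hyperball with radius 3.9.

V_13(3.9) = π^(13/2) · (3.9)^13 / Γ(13/2 + 1) ≈ 4.39725e+07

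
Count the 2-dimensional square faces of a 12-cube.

An n-cube has C(n,k)·2^(n-k) k-faces. Here C(12,2)·2^10 = 66·1024 = 67584.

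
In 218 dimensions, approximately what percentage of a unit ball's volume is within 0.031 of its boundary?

1 - (1-0.031)^218 ≈ 0.998956 ≈ 99.90%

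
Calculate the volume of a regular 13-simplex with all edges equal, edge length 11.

For a regular n-simplex with edge a, V = (a^n / n!)·√((n+1)/2^n). With a=11, n=13: V ≈ 229.189.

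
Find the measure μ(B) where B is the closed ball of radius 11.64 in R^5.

The n-ball volume is π^(n/2)·r^n/Γ(n/2+1). With n=5, r=11.64: V ≈ 1.12477e+06.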